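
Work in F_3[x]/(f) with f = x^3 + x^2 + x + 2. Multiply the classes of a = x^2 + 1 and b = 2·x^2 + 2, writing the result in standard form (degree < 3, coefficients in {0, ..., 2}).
a · b ≡ x^2 + x (mod f(x))

Multiply as integer polynomials: a · b = 2·x^4 + 4·x^2 + 2. Reducing coefficients mod 3: a · b ≡ 2·x^4 + x^2 + 2. Now divide by f(x) = x^3 + x^2 + x + 2 in F_3[x], eliminating the leading term at each step:
  leading term 2·x^4: subtract (2·x)·f(x) = 2·x^4 + 2·x^3 + 2·x^2 + x, leaving x^3 + 2·x^2 + 2·x + 2 (coefficients mod 3)
  leading term x^3: subtract (1)·f(x) = x^3 + x^2 + x + 2, leaving x^2 + x (coefficients mod 3)
The degree is now < 3, so this is the remainder. Hence a · b ≡ x^2 + x in F_3[x]/(f).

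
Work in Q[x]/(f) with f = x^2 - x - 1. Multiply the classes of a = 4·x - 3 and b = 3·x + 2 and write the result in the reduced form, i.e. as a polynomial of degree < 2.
a · b ≡ 11·x + 6 (mod f(x))

First multiply in Q[x] without reducing: a · b = 12·x^2 - x - 6. Now divide by f(x) = x^2 - x - 1, eliminating the leading term at each step:
  leading term 12·x^2: subtract (12)·f(x) = 12·x^2 - 12·x - 12, leaving 11·x + 6
The degree is now < 2, so this is the remainder. Hence a · b ≡ 11·x + 6 in Q[x]/(f).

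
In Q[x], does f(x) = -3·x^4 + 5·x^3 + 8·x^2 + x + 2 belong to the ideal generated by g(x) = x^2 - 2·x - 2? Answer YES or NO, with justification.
In Q[x] the ideal (g) consists of all multiples of g, so f ∈ (g) iff g | f, i.e. iff the remainder of f on division by g is 0. Divide f by g (g is monic, so eliminate the leading term of the running remainder at each step):
  leading term -3·x^4: subtract (-3·x^2)·g(x) = -3·x^4 + 6·x^3 + 6·x^2, leaving -x^3 + 2·x^2 + x + 2
  leading term -x^3: subtract (-x)·g(x) = -x^3 + 2·x^2 + 2·x, leaving 2 - x
The remainder r(x) = 2 - x ≠ 0 (and deg r < deg g), so g ∤ f, i.e. f ∉ (g).

Final answer: NO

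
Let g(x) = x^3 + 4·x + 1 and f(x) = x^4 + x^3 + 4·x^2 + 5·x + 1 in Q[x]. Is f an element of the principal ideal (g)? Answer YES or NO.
In Q[x] the ideal (g) consists of all multiples of g, so f ∈ (g) iff g | f, i.e. iff the remainder of f on division by g is 0. Divide f by g (g is monic, so eliminate the leading term of the running remainder at each step):
  leading term x^4: subtract (x)·g(x) = x^4 + 4·x^2 + x, leaving x^3 + 4·x + 1
  leading term x^3: subtract (1)·g(x) = x^3 + 4·x + 1, leaving 0
The remainder is 0, so f(x) = g(x) · h(x) with h(x) = x + 1. Hence g | f, i.e. f ∈ (g).

Final answer: YES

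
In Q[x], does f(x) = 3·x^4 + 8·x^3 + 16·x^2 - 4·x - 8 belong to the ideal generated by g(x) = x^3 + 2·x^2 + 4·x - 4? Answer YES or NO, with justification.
YES

In Q[x] the ideal (g) consists of all multiples of g, so f ∈ (g) iff g | f, i.e. iff the remainder of f on division by g is 0. Divide f by g (g is monic, so eliminate the leading term of the running remainder at each step):
  leading term 3·x^4: subtract (3·x)·g(x) = 3·x^4 + 6·x^3 + 12·x^2 - 12·x, leaving 2·x^3 + 4·x^2 + 8·x - 8
  leading term 2·x^3: subtract (2)·g(x) = 2·x^3 + 4·x^2 + 8·x - 8, leaving 0
The remainder is 0, so f(x) = g(x) · h(x) with h(x) = 3·x + 2. Hence g | f, i.e. f ∈ (g).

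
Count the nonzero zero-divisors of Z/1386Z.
In Z/1386Z each nonzero element is either a unit (gcd with 1386 is 1) or a zero-divisor (gcd > 1). The number of units is φ(1386): factorise 1386 = 2 · 3^2 · 7 · 11, so φ(1386) = (2 − 1) · (3^2 − 3^1) · (7 − 1) · (11 − 1) = 1 · 6 · 6 · 10 = 360. The nonzero elements number 1386 − 1 = 1385. Hence the nonzero zero-divisors number 1385 − 360 = 1025.

Final answer: Z/1386Z has 1025 nonzero zero-divisors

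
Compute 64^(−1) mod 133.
64^(−1) ≡ 106 (mod 133)

Apply the extended Euclidean algorithm to (133, 64), tracking rows (r, s, t) with s·133 + t·64 = r. Each division r_prev = q·r_cur + r_new produces the new row as (previous row) − q·(current row):
  row A: (133, 1, 0)   [1·133 + 0·64 = 133]
  row B: (64, 0, 1)   [0·133 + 1·64 = 64]
  133 = 2·64 + 5   → row C = row A − 2·row B = (5, 1, −2)   [check: 1·133 − 2·64 = 5]
  64 = 12·5 + 4   → row D = row B − 12·row C = (4, −12, 25)   [check: −12·133 + 25·64 = 4]
  5 = 1·4 + 1   → row E = row C − 1·row D = (1, 13, −27)   [check: 13·133 − 27·64 = 1]
  4 = 4·1 + 0   → remainder 0, stop. gcd = 1 (last nonzero row E).
The gcd is 1, so 64 is invertible mod 133. The last nonzero row gives 13·133 − 27·64 = 1, so t = −27. So 64^(−1) ≡ −27 ≡ 106 (mod 133). Verify: 64 · 106 = 6784 ≡ 1 (mod 133). ✓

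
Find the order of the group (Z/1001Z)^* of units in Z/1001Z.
(Z/1001Z)^* consists of the classes a with gcd(a, 1001) = 1, so its order is φ(1001). φ is multiplicative, with φ(p^e) = p^e − p^(e−1). Factorise 1001 = 7 · 11 · 13. Then
  φ(1001) = (7 − 1) · (11 − 1) · (13 − 1) = 6 · 10 · 12 = 720.
Thus |(Z/1001Z)^*| = 720.

Final answer: |(Z/1001Z)^*| = 720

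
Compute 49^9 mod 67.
40

Use repeated squaring. Binary(9) = 1001. Walk through the bits of the exponent 9 left-to-right: at each bit after the leading one, square the running value, then multiply by 49 if the bit is 1 (always reducing mod 67):
  bit 1 = 1 (leading): start with 49.
  bit 2 = 0: square 49^2 = 2401 ≡ 56 (mod 67).
  bit 3 = 0: square 56^2 = 3136 ≡ 54 (mod 67).
  bit 4 = 1: square 54^2 = 2916 ≡ 35; bit is 1, so multiply 35·49 = 1715 ≡ 40 (mod 67).
Final value: 49^9 ≡ 40 (mod 67).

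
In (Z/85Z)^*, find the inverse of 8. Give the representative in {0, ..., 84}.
8^(−1) ≡ 32 (mod 85)

Apply the extended Euclidean algorithm to (85, 8), tracking rows (r, s, t) with s·85 + t·8 = r. Each division r_prev = q·r_cur + r_new produces the new row as (previous row) − q·(current row):
  row A: (85, 1, 0)   [1·85 + 0·8 = 85]
  row B: (8, 0, 1)   [0·85 + 1·8 = 8]
  85 = 10·8 + 5   → row C = row A − 10·row B = (5, 1, −10)   [check: 1·85 − 10·8 = 5]
  8 = 1·5 + 3   → row D = row B − 1·row C = (3, −1, 11)   [check: −1·85 + 11·8 = 3]
  5 = 1·3 + 2   → row E = row C − 1·row D = (2, 2, −21)   [check: 2·85 − 21·8 = 2]
  3 = 1·2 + 1   → row F = row D − 1·row E = (1, −3, 32)   [check: −3·85 + 32·8 = 1]
  2 = 2·1 + 0   → remainder 0, stop. gcd = 1 (last nonzero row F).
The gcd is 1, so 8 is invertible mod 85. The last nonzero row gives −3·85 + 32·8 = 1, so t = 32. So 8^(−1) ≡ 32 (mod 85). Verify: 8 · 32 = 256 ≡ 1 (mod 85). ✓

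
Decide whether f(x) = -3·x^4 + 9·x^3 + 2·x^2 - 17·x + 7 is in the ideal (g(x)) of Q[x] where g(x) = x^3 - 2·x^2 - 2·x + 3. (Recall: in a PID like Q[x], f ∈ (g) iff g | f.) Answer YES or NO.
NO

In Q[x] the ideal (g) consists of all multiples of g, so f ∈ (g) iff g | f, i.e. iff the remainder of f on division by g is 0. Divide f by g (g is monic, so eliminate the leading term of the running remainder at each step):
  leading term -3·x^4: subtract (-3·x)·g(x) = -3·x^4 + 6·x^3 + 6·x^2 - 9·x, leaving 3·x^3 - 4·x^2 - 8·x + 7
  leading term 3·x^3: subtract (3)·g(x) = 3·x^3 - 6·x^2 - 6·x + 9, leaving 2·x^2 - 2·x - 2
The remainder r(x) = 2·x^2 - 2·x - 2 ≠ 0 (and deg r < deg g), so g ∤ f, i.e. f ∉ (g).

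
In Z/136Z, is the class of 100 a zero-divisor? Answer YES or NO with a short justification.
gcd(100, 136) = 4 > 1, so 100 is not a unit in Z/136Z. In Z/nZ every nonzero non-unit is a zero-divisor: explicitly, take b = 136/gcd = 34 ≠ 0 (mod 136); then 100·34 = 3400 = 25·136, i.e. 100·34 ≡ 0 (mod 136). So 100 is a zero-divisor.

Final answer: YES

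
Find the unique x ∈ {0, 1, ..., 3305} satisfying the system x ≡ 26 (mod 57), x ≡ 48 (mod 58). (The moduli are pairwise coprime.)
x ≡ 2078 (mod 3306); the representative in [0, 3306) is 2078

The moduli 57, 58 are pairwise coprime, so by the CRT there is a unique solution mod 57·58 = 3306.
Solve by successive substitution. Start with x ≡ 26 (mod 57).
  Combine with x ≡ 48 (mod 58): write x = 26 + 57·t and require 26 + 57·t ≡ 48 (mod 58), i.e. 57·t ≡ 48 − 26 ≡ 22 (mod 58). Since 57^(−1) ≡ 57 (mod 58), t ≡ 57·22 ≡ 36 (mod 58). So x ≡ 26 + 57·36 = 2078 (mod 3306).
Unique solution in [0, 3306): x = 2078.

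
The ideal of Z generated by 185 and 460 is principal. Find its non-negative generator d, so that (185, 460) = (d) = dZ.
In the PID Z, (a, b) is generated by gcd(a, b). Compute gcd(460, 185) with the extended Euclidean algorithm, tracking rows (r, s, t) with s·460 + t·185 = r:
  row A: (460, 1, 0)   [1·460 + 0·185 = 460]
  row B: (185, 0, 1)   [0·460 + 1·185 = 185]
  460 = 2·185 + 90   → row C = row A − 2·row B = (90, 1, −2)   [check: 1·460 − 2·185 = 90]
  185 = 2·90 + 5   → row D = row B − 2·row C = (5, −2, 5)   [check: −2·460 + 5·185 = 5]
  90 = 18·5 + 0   → remainder 0, stop. gcd = 5 (last nonzero row D).
So gcd(185, 460) = 5, with Bézout identity −2·460 + 5·185 = 5. Containment (⊇): the Bézout identity exhibits 5 as an element of (185, 460), giving (5) ⊆ (185, 460). Containment (⊆): since 5 | 185 and 5 | 460 (185 = 5·37, 460 = 5·92), every Z-linear combination of 185 and 460 is divisible by 5, so (185, 460) ⊆ (5). Therefore (185, 460) = (5), d = 5.

Final answer: (185, 460) = (5); d = 5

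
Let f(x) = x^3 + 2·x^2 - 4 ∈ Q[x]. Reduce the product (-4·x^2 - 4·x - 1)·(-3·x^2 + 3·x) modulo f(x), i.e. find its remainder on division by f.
a · b ≡ 39·x^2 + 45·x - 96 (mod f(x))

First multiply in Q[x] without reducing: a · b = 12·x^4 - 9·x^2 - 3·x. Now divide by f(x) = x^3 + 2·x^2 - 4, eliminating the leading term at each step:
  leading term 12·x^4: subtract (12·x)·f(x) = 12·x^4 + 24·x^3 - 48·x, leaving -24·x^3 - 9·x^2 + 45·x
  leading term -24·x^3: subtract (-24)·f(x) = -24·x^3 - 48·x^2 + 96, leaving 39·x^2 + 45·x - 96
The degree is now < 3, so this is the remainder. Hence a · b ≡ 39·x^2 + 45·x - 96 in Q[x]/(f).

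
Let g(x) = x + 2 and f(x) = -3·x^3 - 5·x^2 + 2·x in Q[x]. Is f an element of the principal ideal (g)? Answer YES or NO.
In Q[x] the ideal (g) consists of all multiples of g, so f ∈ (g) iff g | f, i.e. iff the remainder of f on division by g is 0. Divide f by g (g is monic, so eliminate the leading term of the running remainder at each step):
  leading term -3·x^3: subtract (-3·x^2)·g(x) = -3·x^3 - 6·x^2, leaving x^2 + 2·x
  leading term x^2: subtract (x)·g(x) = x^2 + 2·x, leaving 0
The remainder is 0, so f(x) = g(x) · h(x) with h(x) = -3·x^2 + x. Hence g | f, i.e. f ∈ (g).

Final answer: YES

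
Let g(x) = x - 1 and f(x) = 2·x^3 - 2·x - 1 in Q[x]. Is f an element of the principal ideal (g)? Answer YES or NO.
NO

In Q[x] the ideal (g) consists of all multiples of g, so f ∈ (g) iff g | f, i.e. iff the remainder of f on division by g is 0. Divide f by g (g is monic, so eliminate the leading term of the running remainder at each step):
  leading term 2·x^3: subtract (2·x^2)·g(x) = 2·x^3 - 2·x^2, leaving 2·x^2 - 2·x - 1
  leading term 2·x^2: subtract (2·x)·g(x) = 2·x^2 - 2·x, leaving -1
The remainder r(x) = -1 ≠ 0 (and deg r < deg g), so g ∤ f, i.e. f ∉ (g).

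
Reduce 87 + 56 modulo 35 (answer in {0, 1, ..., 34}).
3

Reduce the summands first: 87 ≡ 17, 56 ≡ 21 (mod 35), so 87 + 56 ≡ 17 + 21 (mod 35). 17 + 21 = 38; 38 = 1·35 + 3, so (87 + 56) mod 35 = 3.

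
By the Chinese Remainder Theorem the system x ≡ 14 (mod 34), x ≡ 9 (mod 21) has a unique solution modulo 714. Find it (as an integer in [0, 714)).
The moduli 34, 21 are pairwise coprime, so by the CRT there is a unique solution mod 34·21 = 714.
Solve by successive substitution. Start with x ≡ 14 (mod 34).
  Combine with x ≡ 9 (mod 21): write x = 14 + 34·t and require 14 + 34·t ≡ 9 (mod 21), i.e. 34·t ≡ 9 − 14 ≡ 16 (mod 21). Since 34^(−1) ≡ 13 (mod 21) (34 ≡ 13 (mod 21)), t ≡ 13·16 ≡ 19 (mod 21). So x ≡ 14 + 34·19 = 660 (mod 714).
Unique solution in [0, 714): x = 660.

Final answer: x ≡ 660 (mod 714); the representative in [0, 714) is 660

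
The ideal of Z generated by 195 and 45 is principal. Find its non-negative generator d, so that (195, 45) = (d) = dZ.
In the PID Z, (a, b) is generated by gcd(a, b). Compute gcd(195, 45) with the extended Euclidean algorithm, tracking rows (r, s, t) with s·195 + t·45 = r:
  row A: (195, 1, 0)   [1·195 + 0·45 = 195]
  row B: (45, 0, 1)   [0·195 + 1·45 = 45]
  195 = 4·45 + 15   → row C = row A − 4·row B = (15, 1, −4)   [check: 1·195 − 4·45 = 15]
  45 = 3·15 + 0   → remainder 0, stop. gcd = 15 (last nonzero row C).
So gcd(195, 45) = 15, with Bézout identity 1·195 − 4·45 = 15. Containment (⊇): the Bézout identity exhibits 15 as an element of (195, 45), giving (15) ⊆ (195, 45). Containment (⊆): since 15 | 195 and 15 | 45 (195 = 15·13, 45 = 15·3), every Z-linear combination of 195 and 45 is divisible by 15, so (195, 45) ⊆ (15). Therefore (195, 45) = (15), d = 15.

Final answer: (195, 45) = (15); d = 15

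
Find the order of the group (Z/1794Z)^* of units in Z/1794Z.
(Z/1794Z)^* consists of the classes a with gcd(a, 1794) = 1, so its order is φ(1794). φ is multiplicative, with φ(p^e) = p^e − p^(e−1). Factorise 1794 = 2 · 3 · 13 · 23. Then
  φ(1794) = (2 − 1) · (3 − 1) · (13 − 1) · (23 − 1) = 1 · 2 · 12 · 22 = 528.
Thus |(Z/1794Z)^*| = 528.

Final answer: |(Z/1794Z)^*| = 528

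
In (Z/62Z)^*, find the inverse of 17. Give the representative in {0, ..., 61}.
Apply the extended Euclidean algorithm to (62, 17), tracking rows (r, s, t) with s·62 + t·17 = r. Each division r_prev = q·r_cur + r_new produces the new row as (previous row) − q·(current row):
  row A: (62, 1, 0)   [1·62 + 0·17 = 62]
  row B: (17, 0, 1)   [0·62 + 1·17 = 17]
  62 = 3·17 + 11   → row C = row A − 3·row B = (11, 1, −3)   [check: 1·62 − 3·17 = 11]
  17 = 1·11 + 6   → row D = row B − 1·row C = (6, −1, 4)   [check: −1·62 + 4·17 = 6]
  11 = 1·6 + 5   → row E = row C − 1·row D = (5, 2, −7)   [check: 2·62 − 7·17 = 5]
  6 = 1·5 + 1   → row F = row D − 1·row E = (1, −3, 11)   [check: −3·62 + 11·17 = 1]
  5 = 5·1 + 0   → remainder 0, stop. gcd = 1 (last nonzero row F).
The gcd is 1, so 17 is invertible mod 62. The last nonzero row gives −3·62 + 11·17 = 1, so t = 11. So 17^(−1) ≡ 11 (mod 62). Verify: 17 · 11 = 187 ≡ 1 (mod 62). ✓

Final answer: 17^(−1) ≡ 11 (mod 62)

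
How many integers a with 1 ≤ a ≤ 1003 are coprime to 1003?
928

The number of a ∈ {1, ..., 1003} with gcd(a, 1003) = 1 is by definition Euler's totient φ(1003). φ is multiplicative, with φ(p^e) = p^e − p^(e−1). Factorise 1003 = 17 · 59. Then
  φ(1003) = (17 − 1) · (59 − 1) = 16 · 58 = 928.
So there are 928 such integers.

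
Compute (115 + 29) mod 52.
40

Reduce the summands first: 115 ≡ 11 (mod 52), so 115 + 29 ≡ 11 + 29 (mod 52). 11 + 29 = 40; 40 = 0·52 + 40, so (115 + 29) mod 52 = 40.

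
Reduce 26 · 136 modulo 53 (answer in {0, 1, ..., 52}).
38

Reduce the factors first: 136 ≡ 30 (mod 53), so 26 · 136 ≡ 26 · 30 (mod 53). 26 · 30 = 780. Dividing by 53: 780 = 14·53 + 38. So (26 · 136) mod 53 = 38.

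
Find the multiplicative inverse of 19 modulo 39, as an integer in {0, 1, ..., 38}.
Apply the extended Euclidean algorithm to (39, 19), tracking rows (r, s, t) with s·39 + t·19 = r. Each division r_prev = q·r_cur + r_new produces the new row as (previous row) − q·(current row):
  row A: (39, 1, 0)   [1·39 + 0·19 = 39]
  row B: (19, 0, 1)   [0·39 + 1·19 = 19]
  39 = 2·19 + 1   → row C = row A − 2·row B = (1, 1, −2)   [check: 1·39 − 2·19 = 1]
  19 = 19·1 + 0   → remainder 0, stop. gcd = 1 (last nonzero row C).
The gcd is 1, so 19 is invertible mod 39. The last nonzero row gives 1·39 − 2·19 = 1, so t = −2. So 19^(−1) ≡ −2 ≡ 37 (mod 39). Verify: 19 · 37 = 703 ≡ 1 (mod 39). ✓

Final answer: 19^(−1) ≡ 37 (mod 39)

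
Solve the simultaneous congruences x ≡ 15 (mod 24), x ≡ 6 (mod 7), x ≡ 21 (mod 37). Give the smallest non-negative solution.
The moduli 24, 7, 37 are pairwise coprime, so by the CRT there is a unique solution mod 24·7·37 = 6216.
Solve by successive substitution. Start with x ≡ 15 (mod 24).
  Combine with x ≡ 6 (mod 7): write x = 15 + 24·t and require 15 + 24·t ≡ 6 (mod 7), i.e. 24·t ≡ 6 − 15 ≡ 5 (mod 7). Since 24^(−1) ≡ 5 (mod 7) (24 ≡ 3 (mod 7)), t ≡ 5·5 ≡ 4 (mod 7). So x ≡ 15 + 24·4 = 111 (mod 168).
  Combine with x ≡ 21 (mod 37): write x = 111 + 168·t and require 111 + 168·t ≡ 21 (mod 37), i.e. 168·t ≡ 21 − 111 ≡ 21 (mod 37). Since 168^(−1) ≡ 13 (mod 37) (168 ≡ 20 (mod 37)), t ≡ 13·21 ≡ 14 (mod 37). So x ≡ 111 + 168·14 = 2463 (mod 6216).
Unique solution in [0, 6216): x = 2463.

Final answer: x ≡ 2463 (mod 6216); the representative in [0, 6216) is 2463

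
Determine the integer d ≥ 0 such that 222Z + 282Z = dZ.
(222, 282) = (6); d = 6

In the PID Z, (a, b) is generated by gcd(a, b). Compute gcd(282, 222) with the extended Euclidean algorithm, tracking rows (r, s, t) with s·282 + t·222 = r:
  row A: (282, 1, 0)   [1·282 + 0·222 = 282]
  row B: (222, 0, 1)   [0·282 + 1·222 = 222]
  282 = 1·222 + 60   → row C = row A − 1·row B = (60, 1, −1)   [check: 1·282 − 1·222 = 60]
  222 = 3·60 + 42   → row D = row B − 3·row C = (42, −3, 4)   [check: −3·282 + 4·222 = 42]
  60 = 1·42 + 18   → row E = row C − 1·row D = (18, 4, −5)   [check: 4·282 − 5·222 = 18]
  42 = 2·18 + 6   → row F = row D − 2·row E = (6, −11, 14)   [check: −11·282 + 14·222 = 6]
  18 = 3·6 + 0   → remainder 0, stop. gcd = 6 (last nonzero row F).
So gcd(222, 282) = 6, with Bézout identity −11·282 + 14·222 = 6. Containment (⊇): the Bézout identity exhibits 6 as an element of (222, 282), giving (6) ⊆ (222, 282). Containment (⊆): since 6 | 222 and 6 | 282 (222 = 6·37, 282 = 6·47), every Z-linear combination of 222 and 282 is divisible by 6, so (222, 282) ⊆ (6). Therefore (222, 282) = (6), d = 6.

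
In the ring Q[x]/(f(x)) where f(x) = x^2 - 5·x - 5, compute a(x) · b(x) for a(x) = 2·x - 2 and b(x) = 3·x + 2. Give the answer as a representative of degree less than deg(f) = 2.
a · b ≡ 28·x + 26 (mod f(x))

First multiply in Q[x] without reducing: a · b = 6·x^2 - 2·x - 4. Now divide by f(x) = x^2 - 5·x - 5, eliminating the leading term at each step:
  leading term 6·x^2: subtract (6)·f(x) = 6·x^2 - 30·x - 30, leaving 28·x + 26
The degree is now < 2, so this is the remainder. Hence a · b ≡ 28·x + 26 in Q[x]/(f).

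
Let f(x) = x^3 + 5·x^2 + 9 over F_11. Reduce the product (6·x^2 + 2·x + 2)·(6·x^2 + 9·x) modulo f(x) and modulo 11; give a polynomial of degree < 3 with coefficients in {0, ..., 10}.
a · b ≡ 6·x^2 + 2·x + 3 (mod f(x))

Multiply as integer polynomials: a · b = 36·x^4 + 66·x^3 + 30·x^2 + 18·x. Reducing coefficients mod 11: a · b ≡ 3·x^4 + 8·x^2 + 7·x. Now divide by f(x) = x^3 + 5·x^2 + 9 in F_11[x], eliminating the leading term at each step:
  leading term 3·x^4: subtract (3·x)·f(x) = 3·x^4 + 4·x^3 + 5·x, leaving 7·x^3 + 8·x^2 + 2·x (coefficients mod 11)
  leading term 7·x^3: subtract (7)·f(x) = 7·x^3 + 2·x^2 + 8, leaving 6·x^2 + 2·x + 3 (coefficients mod 11)
The degree is now < 3, so this is the remainder. Hence a · b ≡ 6·x^2 + 2·x + 3 in F_11[x]/(f).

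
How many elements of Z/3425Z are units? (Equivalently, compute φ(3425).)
Z/3425Z has φ(3425) = 2720 units

An element a ∈ Z/3425Z is a unit iff gcd(a, 3425) = 1, so the number of units is φ(3425). φ is multiplicative, with φ(p^e) = p^e − p^(e−1). Factorise 3425 = 5^2 · 137. Then
  φ(3425) = (5^2 − 5^1) · (137 − 1) = 20 · 136 = 2720.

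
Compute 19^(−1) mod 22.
19^(−1) ≡ 7 (mod 22)

Apply the extended Euclidean algorithm to (22, 19), tracking rows (r, s, t) with s·22 + t·19 = r. Each division r_prev = q·r_cur + r_new produces the new row as (previous row) − q·(current row):
  row A: (22, 1, 0)   [1·22 + 0·19 = 22]
  row B: (19, 0, 1)   [0·22 + 1·19 = 19]
  22 = 1·19 + 3   → row C = row A − 1·row B = (3, 1, −1)   [check: 1·22 − 1·19 = 3]
  19 = 6·3 + 1   → row D = row B − 6·row C = (1, −6, 7)   [check: −6·22 + 7·19 = 1]
  3 = 3·1 + 0   → remainder 0, stop. gcd = 1 (last nonzero row D).
The gcd is 1, so 19 is invertible mod 22. The last nonzero row gives −6·22 + 7·19 = 1, so t = 7. So 19^(−1) ≡ 7 (mod 22). Verify: 19 · 7 = 133 ≡ 1 (mod 22). ✓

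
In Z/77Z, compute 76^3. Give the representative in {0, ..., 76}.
Use repeated squaring. Binary(3) = 11. Walk through the bits of the exponent 3 left-to-right: at each bit after the leading one, square the running value, then multiply by 76 if the bit is 1 (always reducing mod 77):
  bit 1 = 1 (leading): start with 76.
  bit 2 = 1: square 76^2 = 5776 ≡ 1; bit is 1, so multiply 1·76 = 76 (mod 77).
Final value: 76^3 ≡ 76 (mod 77).

Final answer: 76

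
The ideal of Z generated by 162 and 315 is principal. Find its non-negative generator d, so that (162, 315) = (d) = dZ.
In the PID Z, (a, b) is generated by gcd(a, b). Compute gcd(315, 162) with the extended Euclidean algorithm, tracking rows (r, s, t) with s·315 + t·162 = r:
  row A: (315, 1, 0)   [1·315 + 0·162 = 315]
  row B: (162, 0, 1)   [0·315 + 1·162 = 162]
  315 = 1·162 + 153   → row C = row A − 1·row B = (153, 1, −1)   [check: 1·315 − 1·162 = 153]
  162 = 1·153 + 9   → row D = row B − 1·row C = (9, −1, 2)   [check: −1·315 + 2·162 = 9]
  153 = 17·9 + 0   → remainder 0, stop. gcd = 9 (last nonzero row D).
So gcd(162, 315) = 9, with Bézout identity −1·315 + 2·162 = 9. Containment (⊇): the Bézout identity exhibits 9 as an element of (162, 315), giving (9) ⊆ (162, 315). Containment (⊆): since 9 | 162 and 9 | 315 (162 = 9·18, 315 = 9·35), every Z-linear combination of 162 and 315 is divisible by 9, so (162, 315) ⊆ (9). Therefore (162, 315) = (9), d = 9.

Final answer: (162, 315) = (9); d = 9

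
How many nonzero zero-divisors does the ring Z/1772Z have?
In Z/1772Z each nonzero element is either a unit (gcd with 1772 is 1) or a zero-divisor (gcd > 1). The number of units is φ(1772): factorise 1772 = 2^2 · 443, so φ(1772) = (2^2 − 2^1) · (443 − 1) = 2 · 442 = 884. The nonzero elements number 1772 − 1 = 1771. Hence the nonzero zero-divisors number 1771 − 884 = 887.

Final answer: Z/1772Z has 887 nonzero zero-divisors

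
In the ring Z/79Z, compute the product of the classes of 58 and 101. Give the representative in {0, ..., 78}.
12

Reduce the factors first: 101 ≡ 22 (mod 79), so 58 · 101 ≡ 58 · 22 (mod 79). 58 · 22 = 1276. Dividing by 79: 1276 = 16·79 + 12. So (58 · 101) mod 79 = 12.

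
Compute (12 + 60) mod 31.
Reduce the summands first: 60 ≡ 29 (mod 31), so 12 + 60 ≡ 12 + 29 (mod 31). 12 + 29 = 41; 41 = 1·31 + 10, so (12 + 60) mod 31 = 10.

Final answer: 10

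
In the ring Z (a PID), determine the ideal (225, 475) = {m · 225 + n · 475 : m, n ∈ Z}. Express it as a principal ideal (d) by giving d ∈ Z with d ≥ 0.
(225, 475) = (25); d = 25

In the PID Z, (a, b) is generated by gcd(a, b). Compute gcd(475, 225) with the extended Euclidean algorithm, tracking rows (r, s, t) with s·475 + t·225 = r:
  row A: (475, 1, 0)   [1·475 + 0·225 = 475]
  row B: (225, 0, 1)   [0·475 + 1·225 = 225]
  475 = 2·225 + 25   → row C = row A − 2·row B = (25, 1, −2)   [check: 1·475 − 2·225 = 25]
  225 = 9·25 + 0   → remainder 0, stop. gcd = 25 (last nonzero row C).
So gcd(225, 475) = 25, with Bézout identity 1·475 − 2·225 = 25. Containment (⊇): the Bézout identity exhibits 25 as an element of (225, 475), giving (25) ⊆ (225, 475). Containment (⊆): since 25 | 225 and 25 | 475 (225 = 25·9, 475 = 25·19), every Z-linear combination of 225 and 475 is divisible by 25, so (225, 475) ⊆ (25). Therefore (225, 475) = (25), d = 25.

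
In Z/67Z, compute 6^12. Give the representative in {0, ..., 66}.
40

Use repeated squaring. Binary(12) = 1100. Walk through the bits of the exponent 12 left-to-right: at each bit after the leading one, square the running value, then multiply by 6 if the bit is 1 (always reducing mod 67):
  bit 1 = 1 (leading): start with 6.
  bit 2 = 1: square 6^2 = 36; bit is 1, so multiply 36·6 = 216 ≡ 15 (mod 67).
  bit 3 = 0: square 15^2 = 225 ≡ 24 (mod 67).
  bit 4 = 0: square 24^2 = 576 ≡ 40 (mod 67).
Final value: 6^12 ≡ 40 (mod 67).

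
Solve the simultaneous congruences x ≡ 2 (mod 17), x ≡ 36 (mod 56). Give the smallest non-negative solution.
x ≡ 36 (mod 952); the representative in [0, 952) is 36

The moduli 17, 56 are pairwise coprime, so by the CRT there is a unique solution mod 17·56 = 952.
Solve by successive substitution. Start with x ≡ 2 (mod 17).
  Combine with x ≡ 36 (mod 56): write x = 2 + 17·t and require 2 + 17·t ≡ 36 (mod 56), i.e. 17·t ≡ 36 − 2 ≡ 34 (mod 56). Since 17^(−1) ≡ 33 (mod 56), t ≡ 33·34 ≡ 2 (mod 56). So x ≡ 2 + 17·2 = 36 (mod 952).
Unique solution in [0, 952): x = 36.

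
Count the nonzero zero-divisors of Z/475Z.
Z/475Z has 114 nonzero zero-divisors

In Z/475Z each nonzero element is either a unit (gcd with 475 is 1) or a zero-divisor (gcd > 1). The number of units is φ(475): factorise 475 = 5^2 · 19, so φ(475) = (5^2 − 5^1) · (19 − 1) = 20 · 18 = 360. The nonzero elements number 475 − 1 = 474. Hence the nonzero zero-divisors number 474 − 360 = 114.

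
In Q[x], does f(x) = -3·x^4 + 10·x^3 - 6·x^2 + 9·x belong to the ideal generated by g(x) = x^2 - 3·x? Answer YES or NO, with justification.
YES

In Q[x] the ideal (g) consists of all multiples of g, so f ∈ (g) iff g | f, i.e. iff the remainder of f on division by g is 0. Divide f by g (g is monic, so eliminate the leading term of the running remainder at each step):
  leading term -3·x^4: subtract (-3·x^2)·g(x) = -3·x^4 + 9·x^3, leaving x^3 - 6·x^2 + 9·x
  leading term x^3: subtract (x)·g(x) = x^3 - 3·x^2, leaving -3·x^2 + 9·x
  leading term -3·x^2: subtract (-3)·g(x) = -3·x^2 + 9·x, leaving 0
The remainder is 0, so f(x) = g(x) · h(x) with h(x) = -3·x^2 + x - 3. Hence g | f, i.e. f ∈ (g).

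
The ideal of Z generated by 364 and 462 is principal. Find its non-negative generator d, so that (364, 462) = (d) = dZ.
In the PID Z, (a, b) is generated by gcd(a, b). Compute gcd(462, 364) with the extended Euclidean algorithm, tracking rows (r, s, t) with s·462 + t·364 = r:
  row A: (462, 1, 0)   [1·462 + 0·364 = 462]
  row B: (364, 0, 1)   [0·462 + 1·364 = 364]
  462 = 1·364 + 98   → row C = row A − 1·row B = (98, 1, −1)   [check: 1·462 − 1·364 = 98]
  364 = 3·98 + 70   → row D = row B − 3·row C = (70, −3, 4)   [check: −3·462 + 4·364 = 70]
  98 = 1·70 + 28   → row E = row C − 1·row D = (28, 4, −5)   [check: 4·462 − 5·364 = 28]
  70 = 2·28 + 14   → row F = row D − 2·row E = (14, −11, 14)   [check: −11·462 + 14·364 = 14]
  28 = 2·14 + 0   → remainder 0, stop. gcd = 14 (last nonzero row F).
So gcd(364, 462) = 14, with Bézout identity −11·462 + 14·364 = 14. Containment (⊇): the Bézout identity exhibits 14 as an element of (364, 462), giving (14) ⊆ (364, 462). Containment (⊆): since 14 | 364 and 14 | 462 (364 = 14·26, 462 = 14·33), every Z-linear combination of 364 and 462 is divisible by 14, so (364, 462) ⊆ (14). Therefore (364, 462) = (14), d = 14.

Final answer: (364, 462) = (14); d = 14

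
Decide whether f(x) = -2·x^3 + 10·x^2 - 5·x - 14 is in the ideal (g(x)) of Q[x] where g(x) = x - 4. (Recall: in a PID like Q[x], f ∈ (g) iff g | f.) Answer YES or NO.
NO

In Q[x] the ideal (g) consists of all multiples of g, so f ∈ (g) iff g | f, i.e. iff the remainder of f on division by g is 0. Divide f by g (g is monic, so eliminate the leading term of the running remainder at each step):
  leading term -2·x^3: subtract (-2·x^2)·g(x) = -2·x^3 + 8·x^2, leaving 2·x^2 - 5·x - 14
  leading term 2·x^2: subtract (2·x)·g(x) = 2·x^2 - 8·x, leaving 3·x - 14
  leading term 3·x: subtract (3)·g(x) = 3·x - 12, leaving -2
The remainder r(x) = -2 ≠ 0 (and deg r < deg g), so g ∤ f, i.e. f ∉ (g).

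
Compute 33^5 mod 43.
Use repeated squaring. Binary(5) = 101. Walk through the bits of the exponent 5 left-to-right: at each bit after the leading one, square the running value, then multiply by 33 if the bit is 1 (always reducing mod 43):
  bit 1 = 1 (leading): start with 33.
  bit 2 = 0: square 33^2 = 1089 ≡ 14 (mod 43).
  bit 3 = 1: square 14^2 = 196 ≡ 24; bit is 1, so multiply 24·33 = 792 ≡ 18 (mod 43).
Final value: 33^5 ≡ 18 (mod 43).

Final answer: 18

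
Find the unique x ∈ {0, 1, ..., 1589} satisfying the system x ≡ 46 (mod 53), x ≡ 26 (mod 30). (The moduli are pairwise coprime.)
x ≡ 1106 (mod 1590); the representative in [0, 1590) is 1106

The moduli 53, 30 are pairwise coprime, so by the CRT there is a unique solution mod 53·30 = 1590.
Solve by successive substitution. Start with x ≡ 46 (mod 53).
  Combine with x ≡ 26 (mod 30): write x = 46 + 53·t and require 46 + 53·t ≡ 26 (mod 30), i.e. 53·t ≡ 26 − 46 ≡ 10 (mod 30). Since 53^(−1) ≡ 17 (mod 30) (53 ≡ 23 (mod 30)), t ≡ 17·10 ≡ 20 (mod 30). So x ≡ 46 + 53·20 = 1106 (mod 1590).
Unique solution in [0, 1590): x = 1106.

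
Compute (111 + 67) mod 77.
Reduce the summands first: 111 ≡ 34 (mod 77), so 111 + 67 ≡ 34 + 67 (mod 77). 34 + 67 = 101; 101 = 1·77 + 24, so (111 + 67) mod 77 = 24.

Final answer: 24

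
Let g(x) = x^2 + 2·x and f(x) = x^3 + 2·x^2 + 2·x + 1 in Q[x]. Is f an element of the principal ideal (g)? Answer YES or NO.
NO

In Q[x] the ideal (g) consists of all multiples of g, so f ∈ (g) iff g | f, i.e. iff the remainder of f on division by g is 0. Divide f by g (g is monic, so eliminate the leading term of the running remainder at each step):
  leading term x^3: subtract (x)·g(x) = x^3 + 2·x^2, leaving 2·x + 1
The remainder r(x) = 2·x + 1 ≠ 0 (and deg r < deg g), so g ∤ f, i.e. f ∉ (g).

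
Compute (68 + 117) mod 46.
1

Reduce the summands first: 68 ≡ 22, 117 ≡ 25 (mod 46), so 68 + 117 ≡ 22 + 25 (mod 46). 22 + 25 = 47; 47 = 1·46 + 1, so (68 + 117) mod 46 = 1.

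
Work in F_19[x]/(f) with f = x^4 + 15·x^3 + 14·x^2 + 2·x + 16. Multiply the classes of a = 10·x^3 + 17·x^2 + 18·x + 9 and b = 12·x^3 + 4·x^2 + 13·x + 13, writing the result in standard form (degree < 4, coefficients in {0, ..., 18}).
a · b ≡ 10·x^2 + 4·x + 10 (mod f(x))

Multiply as integer polynomials: a · b = 120·x^6 + 244·x^5 + 414·x^4 + 531·x^3 + 491·x^2 + 351·x + 117. Reducing coefficients mod 19: a · b ≡ 6·x^6 + 16·x^5 + 15·x^4 + 18·x^3 + 16·x^2 + 9·x + 3. Now divide by f(x) = x^4 + 15·x^3 + 14·x^2 + 2·x + 16 in F_19[x], eliminating the leading term at each step:
  leading term 6·x^6: subtract (6·x^2)·f(x) = 6·x^6 + 14·x^5 + 8·x^4 + 12·x^3 + x^2, leaving 2·x^5 + 7·x^4 + 6·x^3 + 15·x^2 + 9·x + 3 (coefficients mod 19)
  leading term 2·x^5: subtract (2·x)·f(x) = 2·x^5 + 11·x^4 + 9·x^3 + 4·x^2 + 13·x, leaving 15·x^4 + 16·x^3 + 11·x^2 + 15·x + 3 (coefficients mod 19)
  leading term 15·x^4: subtract (15)·f(x) = 15·x^4 + 16·x^3 + x^2 + 11·x + 12, leaving 10·x^2 + 4·x + 10 (coefficients mod 19)
The degree is now < 4, so this is the remainder. Hence a · b ≡ 10·x^2 + 4·x + 10 in F_19[x]/(f).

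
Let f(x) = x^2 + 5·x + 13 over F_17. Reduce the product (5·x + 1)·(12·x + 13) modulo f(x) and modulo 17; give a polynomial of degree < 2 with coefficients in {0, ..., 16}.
Multiply as integer polynomials: a · b = 60·x^2 + 77·x + 13. Reducing coefficients mod 17: a · b ≡ 9·x^2 + 9·x + 13. Now divide by f(x) = x^2 + 5·x + 13 in F_17[x], eliminating the leading term at each step:
  leading term 9·x^2: subtract (9)·f(x) = 9·x^2 + 11·x + 15, leaving 15·x + 15 (coefficients mod 17)
The degree is now < 2, so this is the remainder. Hence a · b ≡ 15·x + 15 in F_17[x]/(f).

Final answer: a · b ≡ 15·x + 15 (mod f(x))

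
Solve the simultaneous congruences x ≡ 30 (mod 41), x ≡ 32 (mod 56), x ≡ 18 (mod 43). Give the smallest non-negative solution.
x ≡ 35536 (mod 98728); the representative in [0, 98728) is 35536

The moduli 41, 56, 43 are pairwise coprime, so by the CRT there is a unique solution mod 41·56·43 = 98728.
Solve by successive substitution. Start with x ≡ 30 (mod 41).
  Combine with x ≡ 32 (mod 56): write x = 30 + 41·t and require 30 + 41·t ≡ 32 (mod 56), i.e. 41·t ≡ 32 − 30 ≡ 2 (mod 56). Since 41^(−1) ≡ 41 (mod 56), t ≡ 41·2 ≡ 26 (mod 56). So x ≡ 30 + 41·26 = 1096 (mod 2296).
  Combine with x ≡ 18 (mod 43): write x = 1096 + 2296·t and require 1096 + 2296·t ≡ 18 (mod 43), i.e. 2296·t ≡ 18 − 1096 ≡ 40 (mod 43). Since 2296^(−1) ≡ 38 (mod 43) (2296 ≡ 17 (mod 43)), t ≡ 38·40 ≡ 15 (mod 43). So x ≡ 1096 + 2296·15 = 35536 (mod 98728).
Unique solution in [0, 98728): x = 35536.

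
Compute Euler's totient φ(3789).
φ(3789) = 2520

φ is multiplicative, with φ(p^e) = p^e − p^(e−1). Factorise 3789 = 3^2 · 421. Then
  φ(3789) = (3^2 − 3^1) · (421 − 1) = 6 · 420 = 2520.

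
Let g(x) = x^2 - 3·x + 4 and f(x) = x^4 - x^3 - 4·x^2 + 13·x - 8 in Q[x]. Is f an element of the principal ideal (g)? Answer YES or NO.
In Q[x] the ideal (g) consists of all multiples of g, so f ∈ (g) iff g | f, i.e. iff the remainder of f on division by g is 0. Divide f by g (g is monic, so eliminate the leading term of the running remainder at each step):
  leading term x^4: subtract (x^2)·g(x) = x^4 - 3·x^3 + 4·x^2, leaving 2·x^3 - 8·x^2 + 13·x - 8
  leading term 2·x^3: subtract (2·x)·g(x) = 2·x^3 - 6·x^2 + 8·x, leaving -2·x^2 + 5·x - 8
  leading term -2·x^2: subtract (-2)·g(x) = -2·x^2 + 6·x - 8, leaving -x
The remainder r(x) = -x ≠ 0 (and deg r < deg g), so g ∤ f, i.e. f ∉ (g).

Final answer: NO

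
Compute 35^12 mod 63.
Use repeated squaring. Binary(12) = 1100. Walk through the bits of the exponent 12 left-to-right: at each bit after the leading one, square the running value, then multiply by 35 if the bit is 1 (always reducing mod 63):
  bit 1 = 1 (leading): start with 35.
  bit 2 = 1: square 35^2 = 1225 ≡ 28; bit is 1, so multiply 28·35 = 980 ≡ 35 (mod 63).
  bit 3 = 0: square 35^2 = 1225 ≡ 28 (mod 63).
  bit 4 = 0: square 28^2 = 784 ≡ 28 (mod 63).
Final value: 35^12 ≡ 28 (mod 63).

Final answer: 28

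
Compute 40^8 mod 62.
Use repeated squaring. Binary(8) = 1000. Walk through the bits of the exponent 8 left-to-right: at each bit after the leading one, square the running value, then multiply by 40 if the bit is 1 (always reducing mod 62):
  bit 1 = 1 (leading): start with 40.
  bit 2 = 0: square 40^2 = 1600 ≡ 50 (mod 62).
  bit 3 = 0: square 50^2 = 2500 ≡ 20 (mod 62).
  bit 4 = 0: square 20^2 = 400 ≡ 28 (mod 62).
Final value: 40^8 ≡ 28 (mod 62).

Final answer: 28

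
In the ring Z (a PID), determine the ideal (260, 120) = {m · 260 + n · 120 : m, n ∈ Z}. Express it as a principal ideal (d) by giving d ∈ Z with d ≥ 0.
(260, 120) = (20); d = 20

In the PID Z, (a, b) is generated by gcd(a, b). Compute gcd(260, 120) with the extended Euclidean algorithm, tracking rows (r, s, t) with s·260 + t·120 = r:
  row A: (260, 1, 0)   [1·260 + 0·120 = 260]
  row B: (120, 0, 1)   [0·260 + 1·120 = 120]
  260 = 2·120 + 20   → row C = row A − 2·row B = (20, 1, −2)   [check: 1·260 − 2·120 = 20]
  120 = 6·20 + 0   → remainder 0, stop. gcd = 20 (last nonzero row C).
So gcd(260, 120) = 20, with Bézout identity 1·260 − 2·120 = 20. Containment (⊇): the Bézout identity exhibits 20 as an element of (260, 120), giving (20) ⊆ (260, 120). Containment (⊆): since 20 | 260 and 20 | 120 (260 = 20·13, 120 = 20·6), every Z-linear combination of 260 and 120 is divisible by 20, so (260, 120) ⊆ (20). Therefore (260, 120) = (20), d = 20.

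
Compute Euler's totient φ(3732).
φ(3732) = 1240

φ is multiplicative, with φ(p^e) = p^e − p^(e−1). Factorise 3732 = 2^2 · 3 · 311. Then
  φ(3732) = (2^2 − 2^1) · (3 − 1) · (311 − 1) = 2 · 2 · 310 = 1240.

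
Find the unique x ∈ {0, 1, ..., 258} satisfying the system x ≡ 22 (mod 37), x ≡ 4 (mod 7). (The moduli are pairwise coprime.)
x ≡ 207 (mod 259); the representative in [0, 259) is 207

The moduli 37, 7 are pairwise coprime, so by the CRT there is a unique solution mod 37·7 = 259.
Solve by successive substitution. Start with x ≡ 22 (mod 37).
  Combine with x ≡ 4 (mod 7): write x = 22 + 37·t and require 22 + 37·t ≡ 4 (mod 7), i.e. 37·t ≡ 4 − 22 ≡ 3 (mod 7). Since 37^(−1) ≡ 4 (mod 7) (37 ≡ 2 (mod 7)), t ≡ 4·3 ≡ 5 (mod 7). So x ≡ 22 + 37·5 = 207 (mod 259).
Unique solution in [0, 259): x = 207.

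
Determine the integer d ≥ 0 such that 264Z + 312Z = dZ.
In the PID Z, (a, b) is generated by gcd(a, b). Compute gcd(312, 264) with the extended Euclidean algorithm, tracking rows (r, s, t) with s·312 + t·264 = r:
  row A: (312, 1, 0)   [1·312 + 0·264 = 312]
  row B: (264, 0, 1)   [0·312 + 1·264 = 264]
  312 = 1·264 + 48   → row C = row A − 1·row B = (48, 1, −1)   [check: 1·312 − 1·264 = 48]
  264 = 5·48 + 24   → row D = row B − 5·row C = (24, −5, 6)   [check: −5·312 + 6·264 = 24]
  48 = 2·24 + 0   → remainder 0, stop. gcd = 24 (last nonzero row D).
So gcd(264, 312) = 24, with Bézout identity −5·312 + 6·264 = 24. Containment (⊇): the Bézout identity exhibits 24 as an element of (264, 312), giving (24) ⊆ (264, 312). Containment (⊆): since 24 | 264 and 24 | 312 (264 = 24·11, 312 = 24·13), every Z-linear combination of 264 and 312 is divisible by 24, so (264, 312) ⊆ (24). Therefore (264, 312) = (24), d = 24.

Final answer: (264, 312) = (24); d = 24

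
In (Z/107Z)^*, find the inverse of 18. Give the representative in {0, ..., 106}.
18^(−1) ≡ 6 (mod 107)

Apply the extended Euclidean algorithm to (107, 18), tracking rows (r, s, t) with s·107 + t·18 = r. Each division r_prev = q·r_cur + r_new produces the new row as (previous row) − q·(current row):
  row A: (107, 1, 0)   [1·107 + 0·18 = 107]
  row B: (18, 0, 1)   [0·107 + 1·18 = 18]
  107 = 5·18 + 17   → row C = row A − 5·row B = (17, 1, −5)   [check: 1·107 − 5·18 = 17]
  18 = 1·17 + 1   → row D = row B − 1·row C = (1, −1, 6)   [check: −1·107 + 6·18 = 1]
  17 = 17·1 + 0   → remainder 0, stop. gcd = 1 (last nonzero row D).
The gcd is 1, so 18 is invertible mod 107. The last nonzero row gives −1·107 + 6·18 = 1, so t = 6. So 18^(−1) ≡ 6 (mod 107). Verify: 18 · 6 = 108 ≡ 1 (mod 107). ✓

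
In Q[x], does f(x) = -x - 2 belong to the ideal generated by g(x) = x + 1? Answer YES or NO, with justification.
NO

In Q[x] the ideal (g) consists of all multiples of g, so f ∈ (g) iff g | f, i.e. iff the remainder of f on division by g is 0. Divide f by g (g is monic, so eliminate the leading term of the running remainder at each step):
  leading term -x: subtract (-1)·g(x) = -x - 1, leaving -1
The remainder r(x) = -1 ≠ 0 (and deg r < deg g), so g ∤ f, i.e. f ∉ (g).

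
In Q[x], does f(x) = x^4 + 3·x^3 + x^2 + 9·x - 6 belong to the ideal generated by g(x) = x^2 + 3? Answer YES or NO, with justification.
YES

In Q[x] the ideal (g) consists of all multiples of g, so f ∈ (g) iff g | f, i.e. iff the remainder of f on division by g is 0. Divide f by g (g is monic, so eliminate the leading term of the running remainder at each step):
  leading term x^4: subtract (x^2)·g(x) = x^4 + 3·x^2, leaving 3·x^3 - 2·x^2 + 9·x - 6
  leading term 3·x^3: subtract (3·x)·g(x) = 3·x^3 + 9·x, leaving -2·x^2 - 6
  leading term -2·x^2: subtract (-2)·g(x) = -2·x^2 - 6, leaving 0
The remainder is 0, so f(x) = g(x) · h(x) with h(x) = x^2 + 3·x - 2. Hence g | f, i.e. f ∈ (g).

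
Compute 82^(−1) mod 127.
82^(−1) ≡ 79 (mod 127)

Apply the extended Euclidean algorithm to (127, 82), tracking rows (r, s, t) with s·127 + t·82 = r. Each division r_prev = q·r_cur + r_new produces the new row as (previous row) − q·(current row):
  row A: (127, 1, 0)   [1·127 + 0·82 = 127]
  row B: (82, 0, 1)   [0·127 + 1·82 = 82]
  127 = 1·82 + 45   → row C = row A − 1·row B = (45, 1, −1)   [check: 1·127 − 1·82 = 45]
  82 = 1·45 + 37   → row D = row B − 1·row C = (37, −1, 2)   [check: −1·127 + 2·82 = 37]
  45 = 1·37 + 8   → row E = row C − 1·row D = (8, 2, −3)   [check: 2·127 − 3·82 = 8]
  37 = 4·8 + 5   → row F = row D − 4·row E = (5, −9, 14)   [check: −9·127 + 14·82 = 5]
  8 = 1·5 + 3   → row G = row E − 1·row F = (3, 11, −17)   [check: 11·127 − 17·82 = 3]
  5 = 1·3 + 2   → row H = row F − 1·row G = (2, −20, 31)   [check: −20·127 + 31·82 = 2]
  3 = 1·2 + 1   → row I = row G − 1·row H = (1, 31, −48)   [check: 31·127 − 48·82 = 1]
  2 = 2·1 + 0   → remainder 0, stop. gcd = 1 (last nonzero row I).
The gcd is 1, so 82 is invertible mod 127. The last nonzero row gives 31·127 − 48·82 = 1, so t = −48. So 82^(−1) ≡ −48 ≡ 79 (mod 127). Verify: 82 · 79 = 6478 ≡ 1 (mod 127). ✓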